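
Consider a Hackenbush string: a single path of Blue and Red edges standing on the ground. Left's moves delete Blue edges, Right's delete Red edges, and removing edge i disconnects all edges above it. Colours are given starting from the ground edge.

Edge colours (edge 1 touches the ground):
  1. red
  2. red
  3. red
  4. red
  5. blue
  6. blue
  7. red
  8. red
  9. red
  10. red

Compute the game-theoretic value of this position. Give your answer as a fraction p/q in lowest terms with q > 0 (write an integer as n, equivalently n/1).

-223/64

edge 1 of 10 (red): { (no moves) | 0 } => -1
edge 2 of 10 (red): { (no moves) | -1,0 } => -2
edge 3 of 10 (red): { (no moves) | -2,-1,0 } => -3
edge 4 of 10 (red): { (no moves) | -3,-2,-1,0 } => -4
edge 5 of 10 (blue): { -4 | -3,-2,-1,0 } => -7/2
edge 6 of 10 (blue): { -4,-7/2 | -3,-2,-1,0 } => -13/4
edge 7 of 10 (red): { -4,-7/2 | -13/4,-3,-2,-1,0 } => -27/8
edge 8 of 10 (red): { -4,-7/2 | -27/8,-13/4,-3,-2,-1,0 } => -55/16
edge 9 of 10 (red): { -4,-7/2 | -55/16,-27/8,-13/4,-3,-2,-1,0 } => -111/32
edge 10 of 10 (red): { -4,-7/2 | -111/32,-55/16,-27/8,-13/4,-3,-2,-1,0 } => -223/64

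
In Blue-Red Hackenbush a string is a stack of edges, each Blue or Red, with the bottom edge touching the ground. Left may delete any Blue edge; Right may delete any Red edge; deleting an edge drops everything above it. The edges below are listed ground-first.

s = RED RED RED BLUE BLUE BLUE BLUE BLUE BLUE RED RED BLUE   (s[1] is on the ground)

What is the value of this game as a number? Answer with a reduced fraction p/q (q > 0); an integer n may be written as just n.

-1037/512

Build G(s[:k]) for k = 1..12, string s = RED RED RED BLUE BLUE BLUE BLUE BLUE BLUE RED RED BLUE.
G(R) = { · | 0 } gives -1
G(RR) = { · | -1 0 } gives -2
G(RRR) = { · | -2 -1 0 } gives -3
G(RRRB) = { -3 | -2 -1 0 } gives -5/2
G(RRRBB) = { -3 -5/2 | -2 -1 0 } gives -9/4
G(RRRBBB) = { -3 -5/2 -9/4 | -2 -1 0 } gives -17/8
G(RRRBBBB) = { -3 -5/2 -9/4 -17/8 | -2 -1 0 } gives -33/16
G(RRRBBBBB) = { -3 -5/2 -9/4 -17/8 -33/16 | -2 -1 0 } gives -65/32
G(RRRBBBBBB) = { -3 -5/2 -9/4 -17/8 -33/16 -65/32 | -2 -1 0 } gives -129/64
G(RRRBBBBBBR) = { -3 -5/2 -9/4 -17/8 -33/16 -65/32 | -129/64 -2 -1 0 } gives -259/128
G(RRRBBBBBBRR) = { -3 -5/2 -9/4 -17/8 -33/16 -65/32 | -259/128 -129/64 -2 -1 0 } gives -519/256
G(RRRBBBBBBRRB) = { -3 -5/2 -9/4 -17/8 -33/16 -65/32 -519/256 | -259/128 -129/64 -2 -1 0 } gives -1037/512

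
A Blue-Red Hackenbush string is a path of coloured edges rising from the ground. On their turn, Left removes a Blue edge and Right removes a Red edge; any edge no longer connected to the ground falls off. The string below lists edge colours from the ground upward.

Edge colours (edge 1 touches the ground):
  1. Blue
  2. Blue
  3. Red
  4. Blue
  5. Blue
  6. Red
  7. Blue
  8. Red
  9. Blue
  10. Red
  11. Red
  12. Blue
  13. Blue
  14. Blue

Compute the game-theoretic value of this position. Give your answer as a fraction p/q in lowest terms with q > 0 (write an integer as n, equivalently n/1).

1 of 14 · B · max L 0 · min R +∞ so 1
2 of 14 · BB · max L 1 · min R +∞ so 2
3 of 14 · BBR · max L 1 · min R 2 so 3/2
4 of 14 · BBRB · max L 3/2 · min R 2 so 7/4
5 of 14 · BBRBB · max L 7/4 · min R 2 so 15/8
6 of 14 · BBRBBR · max L 7/4 · min R 15/8 so 29/16
7 of 14 · BBRBBRB · max L 29/16 · min R 15/8 so 59/32
8 of 14 · BBRBBRBR · max L 29/16 · min R 59/32 so 117/64
9 of 14 · BBRBBRBRB · max L 117/64 · min R 59/32 so 235/128
10 of 14 · BBRBBRBRBR · max L 117/64 · min R 235/128 so 469/256
11 of 14 · BBRBBRBRBRR · max L 117/64 · min R 469/256 so 937/512
12 of 14 · BBRBBRBRBRRB · max L 937/512 · min R 469/256 so 1875/1024
13 of 14 · BBRBBRBRBRRBB · max L 1875/1024 · min R 469/256 so 3751/2048
14 of 14 · BBRBBRBRBRRBBB · max L 3751/2048 · min R 469/256 so 7503/4096

7503/4096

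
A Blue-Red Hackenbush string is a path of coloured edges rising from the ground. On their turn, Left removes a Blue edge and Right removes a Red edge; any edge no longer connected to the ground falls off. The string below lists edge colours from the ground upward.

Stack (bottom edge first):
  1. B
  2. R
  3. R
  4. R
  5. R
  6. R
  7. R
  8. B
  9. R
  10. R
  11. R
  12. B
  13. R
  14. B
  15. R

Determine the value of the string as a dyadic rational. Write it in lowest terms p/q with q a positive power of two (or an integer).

277/16384

B: Left { 0 }, Right {  } — simplest 1
BR: Left { 0 }, Right { 1 } — simplest 1/2
BRR: Left { 0 }, Right { 1/2, 1 } — simplest 1/4
BRRR: Left { 0 }, Right { 1/4, 1/2, 1 } — simplest 1/8
BRRRR: Left { 0 }, Right { 1/8, 1/4, 1/2, 1 } — simplest 1/16
BRRRRR: Left { 0 }, Right { 1/16, 1/8, 1/4, 1/2, 1 } — simplest 1/32
BRRRRRR: Left { 0 }, Right { 1/32, 1/16, 1/8, 1/4, 1/2, 1 } — simplest 1/64
BRRRRRRB: Left { 0, 1/64 }, Right { 1/32, 1/16, 1/8, 1/4, 1/2, 1 } — simplest 3/128
BRRRRRRBR: Left { 0, 1/64 }, Right { 3/128, 1/32, 1/16, 1/8, 1/4, 1/2, 1 } — simplest 5/256
BRRRRRRBRR: Left { 0, 1/64 }, Right { 5/256, 3/128, 1/32, 1/16, 1/8, 1/4, 1/2, 1 } — simplest 9/512
BRRRRRRBRRR: Left { 0, 1/64 }, Right { 9/512, 5/256, 3/128, 1/32, 1/16, 1/8, 1/4, 1/2, 1 } — simplest 17/1024
BRRRRRRBRRRB: Left { 0, 1/64, 17/1024 }, Right { 9/512, 5/256, 3/128, 1/32, 1/16, 1/8, 1/4, 1/2, 1 } — simplest 35/2048
BRRRRRRBRRRBR: Left { 0, 1/64, 17/1024 }, Right { 35/2048, 9/512, 5/256, 3/128, 1/32, 1/16, 1/8, 1/4, 1/2, 1 } — simplest 69/4096
BRRRRRRBRRRBRB: Left { 0, 1/64, 17/1024, 69/4096 }, Right { 35/2048, 9/512, 5/256, 3/128, 1/32, 1/16, 1/8, 1/4, 1/2, 1 } — simplest 139/8192
BRRRRRRBRRRBRBR: Left { 0, 1/64, 17/1024, 69/4096 }, Right { 139/8192, 35/2048, 9/512, 5/256, 3/128, 1/32, 1/16, 1/8, 1/4, 1/2, 1 } — simplest 277/16384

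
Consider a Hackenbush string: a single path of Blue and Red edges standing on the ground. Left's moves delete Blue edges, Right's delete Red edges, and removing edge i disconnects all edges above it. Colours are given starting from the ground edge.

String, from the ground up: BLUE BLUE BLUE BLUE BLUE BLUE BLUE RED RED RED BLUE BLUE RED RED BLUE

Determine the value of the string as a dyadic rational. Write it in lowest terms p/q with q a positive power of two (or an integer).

Build G(s[:k]) for k = 1..15, string s = BLUE BLUE BLUE BLUE BLUE BLUE BLUE RED RED RED BLUE BLUE RED RED BLUE.
B: Left { 0 }, Right {  } gives simplest 1
BB: Left { 0; 1 }, Right {  } gives simplest 2
BBB: Left { 0; 1; 2 }, Right {  } gives simplest 3
BBBB: Left { 0; 1; 2; 3 }, Right {  } gives simplest 4
BBBBB: Left { 0; 1; 2; 3; 4 }, Right {  } gives simplest 5
BBBBBB: Left { 0; 1; 2; 3; 4; 5 }, Right {  } gives simplest 6
BBBBBBB: Left { 0; 1; 2; 3; 4; 5; 6 }, Right {  } gives simplest 7
BBBBBBBR: Left { 0; 1; 2; 3; 4; 5; 6 }, Right { 7 } gives simplest 13/2
BBBBBBBRR: Left { 0; 1; 2; 3; 4; 5; 6 }, Right { 13/2; 7 } gives simplest 25/4
BBBBBBBRRR: Left { 0; 1; 2; 3; 4; 5; 6 }, Right { 25/4; 13/2; 7 } gives simplest 49/8
BBBBBBBRRRB: Left { 0; 1; 2; 3; 4; 5; 6; 49/8 }, Right { 25/4; 13/2; 7 } gives simplest 99/16
BBBBBBBRRRBB: Left { 0; 1; 2; 3; 4; 5; 6; 49/8; 99/16 }, Right { 25/4; 13/2; 7 } gives simplest 199/32
BBBBBBBRRRBBR: Left { 0; 1; 2; 3; 4; 5; 6; 49/8; 99/16 }, Right { 199/32; 25/4; 13/2; 7 } gives simplest 397/64
BBBBBBBRRRBBRR: Left { 0; 1; 2; 3; 4; 5; 6; 49/8; 99/16 }, Right { 397/64; 199/32; 25/4; 13/2; 7 } gives simplest 793/128
BBBBBBBRRRBBRRB: Left { 0; 1; 2; 3; 4; 5; 6; 49/8; 99/16; 793/128 }, Right { 397/64; 199/32; 25/4; 13/2; 7 } gives simplest 1587/256

1587/256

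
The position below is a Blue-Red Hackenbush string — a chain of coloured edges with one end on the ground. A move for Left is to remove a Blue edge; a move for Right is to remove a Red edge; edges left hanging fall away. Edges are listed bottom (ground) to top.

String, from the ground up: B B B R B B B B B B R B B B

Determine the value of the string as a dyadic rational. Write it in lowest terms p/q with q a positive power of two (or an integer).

B: Left { 0 }, Right { ∅ } — simplest 1
BB: Left { 0; 1 }, Right { ∅ } — simplest 2
BBB: Left { 0; 1; 2 }, Right { ∅ } — simplest 3
BBBR: Left { 0; 1; 2 }, Right { 3 } — simplest 5/2
BBBRB: Left { 0; 1; 2; 5/2 }, Right { 3 } — simplest 11/4
BBBRBB: Left { 0; 1; 2; 5/2; 11/4 }, Right { 3 } — simplest 23/8
BBBRBBB: Left { 0; 1; 2; 5/2; 11/4; 23/8 }, Right { 3 } — simplest 47/16
BBBRBBBB: Left { 0; 1; 2; 5/2; 11/4; 23/8; 47/16 }, Right { 3 } — simplest 95/32
BBBRBBBBB: Left { 0; 1; 2; 5/2; 11/4; 23/8; 47/16; 95/32 }, Right { 3 } — simplest 191/64
BBBRBBBBBB: Left { 0; 1; 2; 5/2; 11/4; 23/8; 47/16; 95/32; 191/64 }, Right { 3 } — simplest 383/128
BBBRBBBBBBR: Left { 0; 1; 2; 5/2; 11/4; 23/8; 47/16; 95/32; 191/64 }, Right { 383/128; 3 } — simplest 765/256
BBBRBBBBBBRB: Left { 0; 1; 2; 5/2; 11/4; 23/8; 47/16; 95/32; 191/64; 765/256 }, Right { 383/128; 3 } — simplest 1531/512
BBBRBBBBBBRBB: Left { 0; 1; 2; 5/2; 11/4; 23/8; 47/16; 95/32; 191/64; 765/256; 1531/512 }, Right { 383/128; 3 } — simplest 3063/1024
BBBRBBBBBBRBBB: Left { 0; 1; 2; 5/2; 11/4; 23/8; 47/16; 95/32; 191/64; 765/256; 1531/512; 3063/1024 }, Right { 383/128; 3 } — simplest 6127/2048

6127/2048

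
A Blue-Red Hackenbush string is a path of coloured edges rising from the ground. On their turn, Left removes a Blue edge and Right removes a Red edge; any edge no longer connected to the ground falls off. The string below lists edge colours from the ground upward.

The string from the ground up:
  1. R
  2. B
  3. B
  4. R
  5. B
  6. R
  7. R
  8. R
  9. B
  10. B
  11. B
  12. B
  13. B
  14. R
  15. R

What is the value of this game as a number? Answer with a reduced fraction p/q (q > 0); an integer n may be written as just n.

-5895/16384

R: Left { — }, Right { 0 } => simplest -1
RB: Left { -1 }, Right { 0 } => simplest -1/2
RBB: Left { -1, -1/2 }, Right { 0 } => simplest -1/4
RBBR: Left { -1, -1/2 }, Right { -1/4, 0 } => simplest -3/8
RBBRB: Left { -1, -1/2, -3/8 }, Right { -1/4, 0 } => simplest -5/16
RBBRBR: Left { -1, -1/2, -3/8 }, Right { -5/16, -1/4, 0 } => simplest -11/32
RBBRBRR: Left { -1, -1/2, -3/8 }, Right { -11/32, -5/16, -1/4, 0 } => simplest -23/64
RBBRBRRR: Left { -1, -1/2, -3/8 }, Right { -23/64, -11/32, -5/16, -1/4, 0 } => simplest -47/128
RBBRBRRRB: Left { -1, -1/2, -3/8, -47/128 }, Right { -23/64, -11/32, -5/16, -1/4, 0 } => simplest -93/256
RBBRBRRRBB: Left { -1, -1/2, -3/8, -47/128, -93/256 }, Right { -23/64, -11/32, -5/16, -1/4, 0 } => simplest -185/512
RBBRBRRRBBB: Left { -1, -1/2, -3/8, -47/128, -93/256, -185/512 }, Right { -23/64, -11/32, -5/16, -1/4, 0 } => simplest -369/1024
RBBRBRRRBBBB: Left { -1, -1/2, -3/8, -47/128, -93/256, -185/512, -369/1024 }, Right { -23/64, -11/32, -5/16, -1/4, 0 } => simplest -737/2048
RBBRBRRRBBBBB: Left { -1, -1/2, -3/8, -47/128, -93/256, -185/512, -369/1024, -737/2048 }, Right { -23/64, -11/32, -5/16, -1/4, 0 } => simplest -1473/4096
RBBRBRRRBBBBBR: Left { -1, -1/2, -3/8, -47/128, -93/256, -185/512, -369/1024, -737/2048 }, Right { -1473/4096, -23/64, -11/32, -5/16, -1/4, 0 } => simplest -2947/8192
RBBRBRRRBBBBBRR: Left { -1, -1/2, -3/8, -47/128, -93/256, -185/512, -369/1024, -737/2048 }, Right { -2947/8192, -1473/4096, -23/64, -11/32, -5/16, -1/4, 0 } => simplest -5895/16384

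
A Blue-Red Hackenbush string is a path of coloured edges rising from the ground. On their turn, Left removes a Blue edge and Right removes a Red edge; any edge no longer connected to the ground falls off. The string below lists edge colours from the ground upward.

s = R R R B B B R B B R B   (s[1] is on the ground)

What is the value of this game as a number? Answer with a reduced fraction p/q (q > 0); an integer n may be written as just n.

-549/256

g(R) = { · | 0 } gives -1
g(RR) = { · | -1 0 } gives -2
g(RRR) = { · | -2 -1 0 } gives -3
g(RRRB) = { -3 | -2 -1 0 } gives -5/2
g(RRRBB) = { -3 -5/2 | -2 -1 0 } gives -9/4
g(RRRBBB) = { -3 -5/2 -9/4 | -2 -1 0 } gives -17/8
g(RRRBBBR) = { -3 -5/2 -9/4 | -17/8 -2 -1 0 } gives -35/16
g(RRRBBBRB) = { -3 -5/2 -9/4 -35/16 | -17/8 -2 -1 0 } gives -69/32
g(RRRBBBRBB) = { -3 -5/2 -9/4 -35/16 -69/32 | -17/8 -2 -1 0 } gives -137/64
g(RRRBBBRBBR) = { -3 -5/2 -9/4 -35/16 -69/32 | -137/64 -17/8 -2 -1 0 } gives -275/128
g(RRRBBBRBBRB) = { -3 -5/2 -9/4 -35/16 -69/32 -275/128 | -137/64 -17/8 -2 -1 0 } gives -549/256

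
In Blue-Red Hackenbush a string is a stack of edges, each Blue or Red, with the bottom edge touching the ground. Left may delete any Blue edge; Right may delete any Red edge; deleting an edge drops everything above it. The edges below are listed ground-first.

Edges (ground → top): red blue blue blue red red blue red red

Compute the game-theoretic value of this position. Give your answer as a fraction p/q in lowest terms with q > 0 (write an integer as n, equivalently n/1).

r: Left { · }, Right { 0 } → simplest -1
rb: Left { -1 }, Right { 0 } → simplest -1/2
rbb: Left { -1, -1/2 }, Right { 0 } → simplest -1/4
rbbb: Left { -1, -1/2, -1/4 }, Right { 0 } → simplest -1/8
rbbbr: Left { -1, -1/2, -1/4 }, Right { -1/8, 0 } → simplest -3/16
rbbbrr: Left { -1, -1/2, -1/4 }, Right { -3/16, -1/8, 0 } → simplest -7/32
rbbbrrb: Left { -1, -1/2, -1/4, -7/32 }, Right { -3/16, -1/8, 0 } → simplest -13/64
rbbbrrbr: Left { -1, -1/2, -1/4, -7/32 }, Right { -13/64, -3/16, -1/8, 0 } → simplest -27/128
rbbbrrbrr: Left { -1, -1/2, -1/4, -7/32 }, Right { -27/128, -13/64, -3/16, -1/8, 0 } → simplest -55/256

-55/256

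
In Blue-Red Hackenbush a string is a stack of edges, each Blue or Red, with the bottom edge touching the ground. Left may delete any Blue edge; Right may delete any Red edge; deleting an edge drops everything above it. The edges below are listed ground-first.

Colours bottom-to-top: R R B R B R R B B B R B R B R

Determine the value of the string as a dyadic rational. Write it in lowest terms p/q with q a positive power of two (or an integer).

Build val(s[:k]) for k = 1..15, string s = R R B R B R R B B B R B R B R.
val(R) = { — | 0 } => -1
val(RR) = { — | -1, 0 } => -2
val(RRB) = { -2 | -1, 0 } => -3/2
val(RRBR) = { -2 | -3/2, -1, 0 } => -7/4
val(RRBRB) = { -2, -7/4 | -3/2, -1, 0 } => -13/8
val(RRBRBR) = { -2, -7/4 | -13/8, -3/2, -1, 0 } => -27/16
val(RRBRBRR) = { -2, -7/4 | -27/16, -13/8, -3/2, -1, 0 } => -55/32
val(RRBRBRRB) = { -2, -7/4, -55/32 | -27/16, -13/8, -3/2, -1, 0 } => -109/64
val(RRBRBRRBB) = { -2, -7/4, -55/32, -109/64 | -27/16, -13/8, -3/2, -1, 0 } => -217/128
val(RRBRBRRBBB) = { -2, -7/4, -55/32, -109/64, -217/128 | -27/16, -13/8, -3/2, -1, 0 } => -433/256
val(RRBRBRRBBBR) = { -2, -7/4, -55/32, -109/64, -217/128 | -433/256, -27/16, -13/8, -3/2, -1, 0 } => -867/512
val(RRBRBRRBBBRB) = { -2, -7/4, -55/32, -109/64, -217/128, -867/512 | -433/256, -27/16, -13/8, -3/2, -1, 0 } => -1733/1024
val(RRBRBRRBBBRBR) = { -2, -7/4, -55/32, -109/64, -217/128, -867/512 | -1733/1024, -433/256, -27/16, -13/8, -3/2, -1, 0 } => -3467/2048
val(RRBRBRRBBBRBRB) = { -2, -7/4, -55/32, -109/64, -217/128, -867/512, -3467/2048 | -1733/1024, -433/256, -27/16, -13/8, -3/2, -1, 0 } => -6933/4096
val(RRBRBRRBBBRBRBR) = { -2, -7/4, -55/32, -109/64, -217/128, -867/512, -3467/2048 | -6933/4096, -1733/1024, -433/256, -27/16, -13/8, -3/2, -1, 0 } => -13867/8192

-13867/8192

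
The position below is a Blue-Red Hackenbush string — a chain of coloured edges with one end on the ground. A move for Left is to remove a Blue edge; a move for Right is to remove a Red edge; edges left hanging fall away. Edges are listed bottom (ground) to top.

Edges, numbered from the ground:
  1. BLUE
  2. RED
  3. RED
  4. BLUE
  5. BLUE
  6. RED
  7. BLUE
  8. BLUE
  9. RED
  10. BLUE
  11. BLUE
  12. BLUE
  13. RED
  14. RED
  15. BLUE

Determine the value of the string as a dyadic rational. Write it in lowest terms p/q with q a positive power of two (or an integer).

7027/16384

step 1: add BLUE to get B; options L={ 0 } R={ none } -> 1
step 2: add RED to get BR; options L={ 0 } R={ 1 } -> 1/2
step 3: add RED to get BRR; options L={ 0 } R={ 1/2,1 } -> 1/4
step 4: add BLUE to get BRRB; options L={ 0,1/4 } R={ 1/2,1 } -> 3/8
step 5: add BLUE to get BRRBB; options L={ 0,1/4,3/8 } R={ 1/2,1 } -> 7/16
step 6: add RED to get BRRBBR; options L={ 0,1/4,3/8 } R={ 7/16,1/2,1 } -> 13/32
step 7: add BLUE to get BRRBBRB; options L={ 0,1/4,3/8,13/32 } R={ 7/16,1/2,1 } -> 27/64
step 8: add BLUE to get BRRBBRBB; options L={ 0,1/4,3/8,13/32,27/64 } R={ 7/16,1/2,1 } -> 55/128
step 9: add RED to get BRRBBRBBR; options L={ 0,1/4,3/8,13/32,27/64 } R={ 55/128,7/16,1/2,1 } -> 109/256
step 10: add BLUE to get BRRBBRBBRB; options L={ 0,1/4,3/8,13/32,27/64,109/256 } R={ 55/128,7/16,1/2,1 } -> 219/512
step 11: add BLUE to get BRRBBRBBRBB; options L={ 0,1/4,3/8,13/32,27/64,109/256,219/512 } R={ 55/128,7/16,1/2,1 } -> 439/1024
step 12: add BLUE to get BRRBBRBBRBBB; options L={ 0,1/4,3/8,13/32,27/64,109/256,219/512,439/1024 } R={ 55/128,7/16,1/2,1 } -> 879/2048
step 13: add RED to get BRRBBRBBRBBBR; options L={ 0,1/4,3/8,13/32,27/64,109/256,219/512,439/1024 } R={ 879/2048,55/128,7/16,1/2,1 } -> 1757/4096
step 14: add RED to get BRRBBRBBRBBBRR; options L={ 0,1/4,3/8,13/32,27/64,109/256,219/512,439/1024 } R={ 1757/4096,879/2048,55/128,7/16,1/2,1 } -> 3513/8192
step 15: add BLUE to get BRRBBRBBRBBBRRB; options L={ 0,1/4,3/8,13/32,27/64,109/256,219/512,439/1024,3513/8192 } R={ 1757/4096,879/2048,55/128,7/16,1/2,1 } -> 7027/16384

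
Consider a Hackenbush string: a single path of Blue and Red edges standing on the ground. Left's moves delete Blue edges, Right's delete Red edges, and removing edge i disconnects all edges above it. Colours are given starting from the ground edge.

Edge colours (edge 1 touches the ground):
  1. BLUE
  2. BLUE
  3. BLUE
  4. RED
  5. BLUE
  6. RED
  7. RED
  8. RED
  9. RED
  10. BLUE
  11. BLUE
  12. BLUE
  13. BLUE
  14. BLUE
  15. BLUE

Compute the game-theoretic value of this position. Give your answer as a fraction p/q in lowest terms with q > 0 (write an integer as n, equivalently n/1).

10367/4096

val(B) = { 0 | · } gives 1
val(BB) = { 0; 1 | · } gives 2
val(BBB) = { 0; 1; 2 | · } gives 3
val(BBBR) = { 0; 1; 2 | 3 } gives 5/2
val(BBBRB) = { 0; 1; 2; 5/2 | 3 } gives 11/4
val(BBBRBR) = { 0; 1; 2; 5/2 | 11/4; 3 } gives 21/8
val(BBBRBRR) = { 0; 1; 2; 5/2 | 21/8; 11/4; 3 } gives 41/16
val(BBBRBRRR) = { 0; 1; 2; 5/2 | 41/16; 21/8; 11/4; 3 } gives 81/32
val(BBBRBRRRR) = { 0; 1; 2; 5/2 | 81/32; 41/16; 21/8; 11/4; 3 } gives 161/64
val(BBBRBRRRRB) = { 0; 1; 2; 5/2; 161/64 | 81/32; 41/16; 21/8; 11/4; 3 } gives 323/128
val(BBBRBRRRRBB) = { 0; 1; 2; 5/2; 161/64; 323/128 | 81/32; 41/16; 21/8; 11/4; 3 } gives 647/256
val(BBBRBRRRRBBB) = { 0; 1; 2; 5/2; 161/64; 323/128; 647/256 | 81/32; 41/16; 21/8; 11/4; 3 } gives 1295/512
val(BBBRBRRRRBBBB) = { 0; 1; 2; 5/2; 161/64; 323/128; 647/256; 1295/512 | 81/32; 41/16; 21/8; 11/4; 3 } gives 2591/1024
val(BBBRBRRRRBBBBB) = { 0; 1; 2; 5/2; 161/64; 323/128; 647/256; 1295/512; 2591/1024 | 81/32; 41/16; 21/8; 11/4; 3 } gives 5183/2048
val(BBBRBRRRRBBBBBB) = { 0; 1; 2; 5/2; 161/64; 323/128; 647/256; 1295/512; 2591/1024; 5183/2048 | 81/32; 41/16; 21/8; 11/4; 3 } gives 10367/4096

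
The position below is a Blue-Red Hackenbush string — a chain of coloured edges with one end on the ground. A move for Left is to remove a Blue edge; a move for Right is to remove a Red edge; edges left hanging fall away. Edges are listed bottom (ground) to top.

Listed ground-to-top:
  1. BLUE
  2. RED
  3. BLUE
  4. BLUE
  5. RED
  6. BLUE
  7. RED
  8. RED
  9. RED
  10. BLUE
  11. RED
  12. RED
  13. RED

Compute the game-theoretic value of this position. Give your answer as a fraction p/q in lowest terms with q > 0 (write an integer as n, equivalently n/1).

Build v(s[:k]) for k = 1..13, string s = BLUE RED BLUE BLUE RED BLUE RED RED RED BLUE RED RED RED.
B: Left { 0 }, Right { none } — simplest 1
BR: Left { 0 }, Right { 1 } — simplest 1/2
BRB: Left { 0 1/2 }, Right { 1 } — simplest 3/4
BRBB: Left { 0 1/2 3/4 }, Right { 1 } — simplest 7/8
BRBBR: Left { 0 1/2 3/4 }, Right { 7/8 1 } — simplest 13/16
BRBBRB: Left { 0 1/2 3/4 13/16 }, Right { 7/8 1 } — simplest 27/32
BRBBRBR: Left { 0 1/2 3/4 13/16 }, Right { 27/32 7/8 1 } — simplest 53/64
BRBBRBRR: Left { 0 1/2 3/4 13/16 }, Right { 53/64 27/32 7/8 1 } — simplest 105/128
BRBBRBRRR: Left { 0 1/2 3/4 13/16 }, Right { 105/128 53/64 27/32 7/8 1 } — simplest 209/256
BRBBRBRRRB: Left { 0 1/2 3/4 13/16 209/256 }, Right { 105/128 53/64 27/32 7/8 1 } — simplest 419/512
BRBBRBRRRBR: Left { 0 1/2 3/4 13/16 209/256 }, Right { 419/512 105/128 53/64 27/32 7/8 1 } — simplest 837/1024
BRBBRBRRRBRR: Left { 0 1/2 3/4 13/16 209/256 }, Right { 837/1024 419/512 105/128 53/64 27/32 7/8 1 } — simplest 1673/2048
BRBBRBRRRBRRR: Left { 0 1/2 3/4 13/16 209/256 }, Right { 1673/2048 837/1024 419/512 105/128 53/64 27/32 7/8 1 } — simplest 3345/4096

3345/4096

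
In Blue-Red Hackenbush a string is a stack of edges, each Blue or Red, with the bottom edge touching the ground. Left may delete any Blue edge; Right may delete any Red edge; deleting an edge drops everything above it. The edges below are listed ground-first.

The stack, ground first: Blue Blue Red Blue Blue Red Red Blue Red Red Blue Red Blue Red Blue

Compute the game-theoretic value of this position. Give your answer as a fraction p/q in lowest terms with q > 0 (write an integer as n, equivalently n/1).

g(B) = { 0 |  } ⇒ 1
g(BB) = { 0; 1 |  } ⇒ 2
g(BBR) = { 0; 1 | 2 } ⇒ 3/2
g(BBRB) = { 0; 1; 3/2 | 2 } ⇒ 7/4
g(BBRBB) = { 0; 1; 3/2; 7/4 | 2 } ⇒ 15/8
g(BBRBBR) = { 0; 1; 3/2; 7/4 | 15/8; 2 } ⇒ 29/16
g(BBRBBRR) = { 0; 1; 3/2; 7/4 | 29/16; 15/8; 2 } ⇒ 57/32
g(BBRBBRRB) = { 0; 1; 3/2; 7/4; 57/32 | 29/16; 15/8; 2 } ⇒ 115/64
g(BBRBBRRBR) = { 0; 1; 3/2; 7/4; 57/32 | 115/64; 29/16; 15/8; 2 } ⇒ 229/128
g(BBRBBRRBRR) = { 0; 1; 3/2; 7/4; 57/32 | 229/128; 115/64; 29/16; 15/8; 2 } ⇒ 457/256
g(BBRBBRRBRRB) = { 0; 1; 3/2; 7/4; 57/32; 457/256 | 229/128; 115/64; 29/16; 15/8; 2 } ⇒ 915/512
g(BBRBBRRBRRBR) = { 0; 1; 3/2; 7/4; 57/32; 457/256 | 915/512; 229/128; 115/64; 29/16; 15/8; 2 } ⇒ 1829/1024
g(BBRBBRRBRRBRB) = { 0; 1; 3/2; 7/4; 57/32; 457/256; 1829/1024 | 915/512; 229/128; 115/64; 29/16; 15/8; 2 } ⇒ 3659/2048
g(BBRBBRRBRRBRBR) = { 0; 1; 3/2; 7/4; 57/32; 457/256; 1829/1024 | 3659/2048; 915/512; 229/128; 115/64; 29/16; 15/8; 2 } ⇒ 7317/4096
g(BBRBBRRBRRBRBRB) = { 0; 1; 3/2; 7/4; 57/32; 457/256; 1829/1024; 7317/4096 | 3659/2048; 915/512; 229/128; 115/64; 29/16; 15/8; 2 } ⇒ 14635/8192

14635/8192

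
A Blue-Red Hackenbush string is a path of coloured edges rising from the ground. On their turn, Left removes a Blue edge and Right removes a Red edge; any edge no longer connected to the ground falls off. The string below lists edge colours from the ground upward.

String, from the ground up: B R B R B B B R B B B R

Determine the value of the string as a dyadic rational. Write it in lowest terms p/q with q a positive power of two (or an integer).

1501/2048

Build value(s[:k]) for k = 1..12, string s = B R B R B B B R B B B R.
1 of 12 · B · max L 0 · min R +∞ ⇒ 1
2 of 12 · BR · max L 0 · min R 1 ⇒ 1/2
3 of 12 · BRB · max L 1/2 · min R 1 ⇒ 3/4
4 of 12 · BRBR · max L 1/2 · min R 3/4 ⇒ 5/8
5 of 12 · BRBRB · max L 5/8 · min R 3/4 ⇒ 11/16
6 of 12 · BRBRBB · max L 11/16 · min R 3/4 ⇒ 23/32
7 of 12 · BRBRBBB · max L 23/32 · min R 3/4 ⇒ 47/64
8 of 12 · BRBRBBBR · max L 23/32 · min R 47/64 ⇒ 93/128
9 of 12 · BRBRBBBRB · max L 93/128 · min R 47/64 ⇒ 187/256
10 of 12 · BRBRBBBRBB · max L 187/256 · min R 47/64 ⇒ 375/512
11 of 12 · BRBRBBBRBBB · max L 375/512 · min R 47/64 ⇒ 751/1024
12 of 12 · BRBRBBBRBBBR · max L 375/512 · min R 751/1024 ⇒ 1501/2048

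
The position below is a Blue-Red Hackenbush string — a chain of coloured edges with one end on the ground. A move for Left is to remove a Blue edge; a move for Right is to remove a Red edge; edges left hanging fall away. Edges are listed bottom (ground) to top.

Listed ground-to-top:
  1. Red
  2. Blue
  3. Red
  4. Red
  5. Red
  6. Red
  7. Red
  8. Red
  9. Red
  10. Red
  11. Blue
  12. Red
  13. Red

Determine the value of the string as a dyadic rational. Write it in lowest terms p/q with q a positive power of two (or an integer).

-4087/4096

Recurse on prefixes of the 13-edge string Red Blue Red Red Red Red Red Red Red Red Blue Red Red:
1 of 13 · R · max L −∞ · min R 0 — -1
2 of 13 · RB · max L -1 · min R 0 — -1/2
3 of 13 · RBR · max L -1 · min R -1/2 — -3/4
4 of 13 · RBRR · max L -1 · min R -3/4 — -7/8
5 of 13 · RBRRR · max L -1 · min R -7/8 — -15/16
6 of 13 · RBRRRR · max L -1 · min R -15/16 — -31/32
7 of 13 · RBRRRRR · max L -1 · min R -31/32 — -63/64
8 of 13 · RBRRRRRR · max L -1 · min R -63/64 — -127/128
9 of 13 · RBRRRRRRR · max L -1 · min R -127/128 — -255/256
10 of 13 · RBRRRRRRRR · max L -1 · min R -255/256 — -511/512
11 of 13 · RBRRRRRRRRB · max L -511/512 · min R -255/256 — -1021/1024
12 of 13 · RBRRRRRRRRBR · max L -511/512 · min R -1021/1024 — -2043/2048
13 of 13 · RBRRRRRRRRBRR · max L -511/512 · min R -2043/2048 — -4087/4096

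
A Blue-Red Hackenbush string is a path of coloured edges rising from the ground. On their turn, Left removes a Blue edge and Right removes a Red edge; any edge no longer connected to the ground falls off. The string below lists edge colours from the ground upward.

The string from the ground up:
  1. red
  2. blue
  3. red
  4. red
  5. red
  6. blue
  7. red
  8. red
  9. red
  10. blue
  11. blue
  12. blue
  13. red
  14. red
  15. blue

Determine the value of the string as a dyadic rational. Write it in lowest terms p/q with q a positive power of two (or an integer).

-15245/16384

Build v(s[:k]) for k = 1..15, string s = red blue red red red blue red red red blue blue blue red red blue.
v_1 [r]  L=[(no moves)]  R=[0]  gives -1
v_2 [rb]  L=[-1]  R=[0]  gives -1/2
v_3 [rbr]  L=[-1]  R=[-1/2,0]  gives -3/4
v_4 [rbrr]  L=[-1]  R=[-3/4,-1/2,0]  gives -7/8
v_5 [rbrrr]  L=[-1]  R=[-7/8,-3/4,-1/2,0]  gives -15/16
v_6 [rbrrrb]  L=[-1,-15/16]  R=[-7/8,-3/4,-1/2,0]  gives -29/32
v_7 [rbrrrbr]  L=[-1,-15/16]  R=[-29/32,-7/8,-3/4,-1/2,0]  gives -59/64
v_8 [rbrrrbrr]  L=[-1,-15/16]  R=[-59/64,-29/32,-7/8,-3/4,-1/2,0]  gives -119/128
v_9 [rbrrrbrrr]  L=[-1,-15/16]  R=[-119/128,-59/64,-29/32,-7/8,-3/4,-1/2,0]  gives -239/256
v_10 [rbrrrbrrrb]  L=[-1,-15/16,-239/256]  R=[-119/128,-59/64,-29/32,-7/8,-3/4,-1/2,0]  gives -477/512
v_11 [rbrrrbrrrbb]  L=[-1,-15/16,-239/256,-477/512]  R=[-119/128,-59/64,-29/32,-7/8,-3/4,-1/2,0]  gives -953/1024
v_12 [rbrrrbrrrbbb]  L=[-1,-15/16,-239/256,-477/512,-953/1024]  R=[-119/128,-59/64,-29/32,-7/8,-3/4,-1/2,0]  gives -1905/2048
v_13 [rbrrrbrrrbbbr]  L=[-1,-15/16,-239/256,-477/512,-953/1024]  R=[-1905/2048,-119/128,-59/64,-29/32,-7/8,-3/4,-1/2,0]  gives -3811/4096
v_14 [rbrrrbrrrbbbrr]  L=[-1,-15/16,-239/256,-477/512,-953/1024]  R=[-3811/4096,-1905/2048,-119/128,-59/64,-29/32,-7/8,-3/4,-1/2,0]  gives -7623/8192
v_15 [rbrrrbrrrbbbrrb]  L=[-1,-15/16,-239/256,-477/512,-953/1024,-7623/8192]  R=[-3811/4096,-1905/2048,-119/128,-59/64,-29/32,-7/8,-3/4,-1/2,0]  gives -15245/16384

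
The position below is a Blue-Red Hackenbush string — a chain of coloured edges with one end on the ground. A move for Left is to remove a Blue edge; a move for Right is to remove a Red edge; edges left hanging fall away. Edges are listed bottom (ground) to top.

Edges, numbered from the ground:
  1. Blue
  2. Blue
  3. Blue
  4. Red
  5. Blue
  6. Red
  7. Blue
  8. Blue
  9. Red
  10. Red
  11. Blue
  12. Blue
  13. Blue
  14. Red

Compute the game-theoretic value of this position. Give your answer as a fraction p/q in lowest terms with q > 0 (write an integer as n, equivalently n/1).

edge 1 of 14 (Blue): { 0 | (no moves) } — 1
edge 2 of 14 (Blue): { 0,1 | (no moves) } — 2
edge 3 of 14 (Blue): { 0,1,2 | (no moves) } — 3
edge 4 of 14 (Red): { 0,1,2 | 3 } — 5/2
edge 5 of 14 (Blue): { 0,1,2,5/2 | 3 } — 11/4
edge 6 of 14 (Red): { 0,1,2,5/2 | 11/4,3 } — 21/8
edge 7 of 14 (Blue): { 0,1,2,5/2,21/8 | 11/4,3 } — 43/16
edge 8 of 14 (Blue): { 0,1,2,5/2,21/8,43/16 | 11/4,3 } — 87/32
edge 9 of 14 (Red): { 0,1,2,5/2,21/8,43/16 | 87/32,11/4,3 } — 173/64
edge 10 of 14 (Red): { 0,1,2,5/2,21/8,43/16 | 173/64,87/32,11/4,3 } — 345/128
edge 11 of 14 (Blue): { 0,1,2,5/2,21/8,43/16,345/128 | 173/64,87/32,11/4,3 } — 691/256
edge 12 of 14 (Blue): { 0,1,2,5/2,21/8,43/16,345/128,691/256 | 173/64,87/32,11/4,3 } — 1383/512
edge 13 of 14 (Blue): { 0,1,2,5/2,21/8,43/16,345/128,691/256,1383/512 | 173/64,87/32,11/4,3 } — 2767/1024
edge 14 of 14 (Red): { 0,1,2,5/2,21/8,43/16,345/128,691/256,1383/512 | 2767/1024,173/64,87/32,11/4,3 } — 5533/2048

5533/2048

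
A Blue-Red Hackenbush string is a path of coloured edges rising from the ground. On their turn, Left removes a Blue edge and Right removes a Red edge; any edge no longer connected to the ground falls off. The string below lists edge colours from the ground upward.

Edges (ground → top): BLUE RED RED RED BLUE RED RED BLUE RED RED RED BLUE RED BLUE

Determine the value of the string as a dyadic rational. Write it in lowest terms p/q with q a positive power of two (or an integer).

val_1 [B]  L=[0]  R=[·]  → 1
val_2 [BR]  L=[0]  R=[1]  → 1/2
val_3 [BRR]  L=[0]  R=[1/2,1]  → 1/4
val_4 [BRRR]  L=[0]  R=[1/4,1/2,1]  → 1/8
val_5 [BRRRB]  L=[0,1/8]  R=[1/4,1/2,1]  → 3/16
val_6 [BRRRBR]  L=[0,1/8]  R=[3/16,1/4,1/2,1]  → 5/32
val_7 [BRRRBRR]  L=[0,1/8]  R=[5/32,3/16,1/4,1/2,1]  → 9/64
val_8 [BRRRBRRB]  L=[0,1/8,9/64]  R=[5/32,3/16,1/4,1/2,1]  → 19/128
val_9 [BRRRBRRBR]  L=[0,1/8,9/64]  R=[19/128,5/32,3/16,1/4,1/2,1]  → 37/256
val_10 [BRRRBRRBRR]  L=[0,1/8,9/64]  R=[37/256,19/128,5/32,3/16,1/4,1/2,1]  → 73/512
val_11 [BRRRBRRBRRR]  L=[0,1/8,9/64]  R=[73/512,37/256,19/128,5/32,3/16,1/4,1/2,1]  → 145/1024
val_12 [BRRRBRRBRRRB]  L=[0,1/8,9/64,145/1024]  R=[73/512,37/256,19/128,5/32,3/16,1/4,1/2,1]  → 291/2048
val_13 [BRRRBRRBRRRBR]  L=[0,1/8,9/64,145/1024]  R=[291/2048,73/512,37/256,19/128,5/32,3/16,1/4,1/2,1]  → 581/4096
val_14 [BRRRBRRBRRRBRB]  L=[0,1/8,9/64,145/1024,581/4096]  R=[291/2048,73/512,37/256,19/128,5/32,3/16,1/4,1/2,1]  → 1163/8192

1163/8192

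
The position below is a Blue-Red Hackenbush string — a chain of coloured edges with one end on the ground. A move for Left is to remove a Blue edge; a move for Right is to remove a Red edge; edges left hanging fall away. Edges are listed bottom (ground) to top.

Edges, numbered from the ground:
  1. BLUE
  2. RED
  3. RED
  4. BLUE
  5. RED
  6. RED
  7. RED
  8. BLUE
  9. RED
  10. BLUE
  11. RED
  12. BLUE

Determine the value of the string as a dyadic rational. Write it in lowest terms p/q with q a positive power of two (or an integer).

G_1 [B]  L=[0]  R=[none]  = 1
G_2 [BR]  L=[0]  R=[1]  = 1/2
G_3 [BRR]  L=[0]  R=[1/2,1]  = 1/4
G_4 [BRRB]  L=[0,1/4]  R=[1/2,1]  = 3/8
G_5 [BRRBR]  L=[0,1/4]  R=[3/8,1/2,1]  = 5/16
G_6 [BRRBRR]  L=[0,1/4]  R=[5/16,3/8,1/2,1]  = 9/32
G_7 [BRRBRRR]  L=[0,1/4]  R=[9/32,5/16,3/8,1/2,1]  = 17/64
G_8 [BRRBRRRB]  L=[0,1/4,17/64]  R=[9/32,5/16,3/8,1/2,1]  = 35/128
G_9 [BRRBRRRBR]  L=[0,1/4,17/64]  R=[35/128,9/32,5/16,3/8,1/2,1]  = 69/256
G_10 [BRRBRRRBRB]  L=[0,1/4,17/64,69/256]  R=[35/128,9/32,5/16,3/8,1/2,1]  = 139/512
G_11 [BRRBRRRBRBR]  L=[0,1/4,17/64,69/256]  R=[139/512,35/128,9/32,5/16,3/8,1/2,1]  = 277/1024
G_12 [BRRBRRRBRBRB]  L=[0,1/4,17/64,69/256,277/1024]  R=[139/512,35/128,9/32,5/16,3/8,1/2,1]  = 555/2048

555/2048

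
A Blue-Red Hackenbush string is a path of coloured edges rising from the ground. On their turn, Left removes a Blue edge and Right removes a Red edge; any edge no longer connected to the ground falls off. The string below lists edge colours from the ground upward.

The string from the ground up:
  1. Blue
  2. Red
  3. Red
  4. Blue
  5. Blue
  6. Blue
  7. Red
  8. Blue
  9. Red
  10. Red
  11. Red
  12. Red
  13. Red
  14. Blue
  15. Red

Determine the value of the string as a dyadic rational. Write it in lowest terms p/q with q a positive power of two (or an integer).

7429/16384

Prefix values for Blue Red Red Blue Blue Blue Red Blue Red Red Red Red Red Blue Red via {L|R} + simplicity:
step 1: add Blue to get B; options L={ 0 } R={  } = 1
step 2: add Red to get BR; options L={ 0 } R={ 1 } = 1/2
step 3: add Red to get BRR; options L={ 0 } R={ 1/2 1 } = 1/4
step 4: add Blue to get BRRB; options L={ 0 1/4 } R={ 1/2 1 } = 3/8
step 5: add Blue to get BRRBB; options L={ 0 1/4 3/8 } R={ 1/2 1 } = 7/16
step 6: add Blue to get BRRBBB; options L={ 0 1/4 3/8 7/16 } R={ 1/2 1 } = 15/32
step 7: add Red to get BRRBBBR; options L={ 0 1/4 3/8 7/16 } R={ 15/32 1/2 1 } = 29/64
step 8: add Blue to get BRRBBBRB; options L={ 0 1/4 3/8 7/16 29/64 } R={ 15/32 1/2 1 } = 59/128
step 9: add Red to get BRRBBBRBR; options L={ 0 1/4 3/8 7/16 29/64 } R={ 59/128 15/32 1/2 1 } = 117/256
step 10: add Red to get BRRBBBRBRR; options L={ 0 1/4 3/8 7/16 29/64 } R={ 117/256 59/128 15/32 1/2 1 } = 233/512
step 11: add Red to get BRRBBBRBRRR; options L={ 0 1/4 3/8 7/16 29/64 } R={ 233/512 117/256 59/128 15/32 1/2 1 } = 465/1024
step 12: add Red to get BRRBBBRBRRRR; options L={ 0 1/4 3/8 7/16 29/64 } R={ 465/1024 233/512 117/256 59/128 15/32 1/2 1 } = 929/2048
step 13: add Red to get BRRBBBRBRRRRR; options L={ 0 1/4 3/8 7/16 29/64 } R={ 929/2048 465/1024 233/512 117/256 59/128 15/32 1/2 1 } = 1857/4096
step 14: add Blue to get BRRBBBRBRRRRRB; options L={ 0 1/4 3/8 7/16 29/64 1857/4096 } R={ 929/2048 465/1024 233/512 117/256 59/128 15/32 1/2 1 } = 3715/8192
step 15: add Red to get BRRBBBRBRRRRRBR; options L={ 0 1/4 3/8 7/16 29/64 1857/4096 } R={ 3715/8192 929/2048 465/1024 233/512 117/256 59/128 15/32 1/2 1 } = 7429/16384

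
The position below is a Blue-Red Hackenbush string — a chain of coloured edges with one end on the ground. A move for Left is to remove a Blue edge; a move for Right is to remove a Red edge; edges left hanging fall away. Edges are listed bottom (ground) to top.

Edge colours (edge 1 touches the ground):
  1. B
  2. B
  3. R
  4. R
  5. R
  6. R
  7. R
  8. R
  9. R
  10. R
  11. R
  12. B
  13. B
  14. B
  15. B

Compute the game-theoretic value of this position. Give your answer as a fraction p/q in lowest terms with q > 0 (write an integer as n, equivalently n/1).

8223/8192

1 of 15 · B · max L 0 · min R +∞ => 1
2 of 15 · BB · max L 1 · min R +∞ => 2
3 of 15 · BBR · max L 1 · min R 2 => 3/2
4 of 15 · BBRR · max L 1 · min R 3/2 => 5/4
5 of 15 · BBRRR · max L 1 · min R 5/4 => 9/8
6 of 15 · BBRRRR · max L 1 · min R 9/8 => 17/16
7 of 15 · BBRRRRR · max L 1 · min R 17/16 => 33/32
8 of 15 · BBRRRRRR · max L 1 · min R 33/32 => 65/64
9 of 15 · BBRRRRRRR · max L 1 · min R 65/64 => 129/128
10 of 15 · BBRRRRRRRR · max L 1 · min R 129/128 => 257/256
11 of 15 · BBRRRRRRRRR · max L 1 · min R 257/256 => 513/512
12 of 15 · BBRRRRRRRRRB · max L 513/512 · min R 257/256 => 1027/1024
13 of 15 · BBRRRRRRRRRBB · max L 1027/1024 · min R 257/256 => 2055/2048
14 of 15 · BBRRRRRRRRRBBB · max L 2055/2048 · min R 257/256 => 4111/4096
15 of 15 · BBRRRRRRRRRBBBB · max L 4111/4096 · min R 257/256 => 8223/8192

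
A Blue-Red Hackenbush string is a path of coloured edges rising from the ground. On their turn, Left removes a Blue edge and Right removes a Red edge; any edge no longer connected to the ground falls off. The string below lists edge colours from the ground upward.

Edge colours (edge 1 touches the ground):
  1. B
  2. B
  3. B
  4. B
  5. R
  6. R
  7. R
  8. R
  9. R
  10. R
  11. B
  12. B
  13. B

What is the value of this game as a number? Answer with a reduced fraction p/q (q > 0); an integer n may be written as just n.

Recurse on prefixes of the 13-edge string B B B B R R R R R R B B B:
edge 1 of 13 (B): { 0 | · } — 1
edge 2 of 13 (B): { 0 1 | · } — 2
edge 3 of 13 (B): { 0 1 2 | · } — 3
edge 4 of 13 (B): { 0 1 2 3 | · } — 4
edge 5 of 13 (R): { 0 1 2 3 | 4 } — 7/2
edge 6 of 13 (R): { 0 1 2 3 | 7/2 4 } — 13/4
edge 7 of 13 (R): { 0 1 2 3 | 13/4 7/2 4 } — 25/8
edge 8 of 13 (R): { 0 1 2 3 | 25/8 13/4 7/2 4 } — 49/16
edge 9 of 13 (R): { 0 1 2 3 | 49/16 25/8 13/4 7/2 4 } — 97/32
edge 10 of 13 (R): { 0 1 2 3 | 97/32 49/16 25/8 13/4 7/2 4 } — 193/64
edge 11 of 13 (B): { 0 1 2 3 193/64 | 97/32 49/16 25/8 13/4 7/2 4 } — 387/128
edge 12 of 13 (B): { 0 1 2 3 193/64 387/128 | 97/32 49/16 25/8 13/4 7/2 4 } — 775/256
edge 13 of 13 (B): { 0 1 2 3 193/64 387/128 775/256 | 97/32 49/16 25/8 13/4 7/2 4 } — 1551/512

1551/512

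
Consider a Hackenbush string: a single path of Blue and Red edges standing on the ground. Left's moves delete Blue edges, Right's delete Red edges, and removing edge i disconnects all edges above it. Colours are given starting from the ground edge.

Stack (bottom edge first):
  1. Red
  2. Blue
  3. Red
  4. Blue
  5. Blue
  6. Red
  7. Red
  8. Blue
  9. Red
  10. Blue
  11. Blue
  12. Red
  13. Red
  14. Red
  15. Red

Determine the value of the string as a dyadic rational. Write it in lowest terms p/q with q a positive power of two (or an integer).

-9887/16384

Recurse on prefixes of the 15-edge string Red Blue Red Blue Blue Red Red Blue Red Blue Blue Red Red Red Red:
G(R) = { · | 0 } — -1
G(RB) = { -1 | 0 } — -1/2
G(RBR) = { -1 | -1/2; 0 } — -3/4
G(RBRB) = { -1; -3/4 | -1/2; 0 } — -5/8
G(RBRBB) = { -1; -3/4; -5/8 | -1/2; 0 } — -9/16
G(RBRBBR) = { -1; -3/4; -5/8 | -9/16; -1/2; 0 } — -19/32
G(RBRBBRR) = { -1; -3/4; -5/8 | -19/32; -9/16; -1/2; 0 } — -39/64
G(RBRBBRRB) = { -1; -3/4; -5/8; -39/64 | -19/32; -9/16; -1/2; 0 } — -77/128
G(RBRBBRRBR) = { -1; -3/4; -5/8; -39/64 | -77/128; -19/32; -9/16; -1/2; 0 } — -155/256
G(RBRBBRRBRB) = { -1; -3/4; -5/8; -39/64; -155/256 | -77/128; -19/32; -9/16; -1/2; 0 } — -309/512
G(RBRBBRRBRBB) = { -1; -3/4; -5/8; -39/64; -155/256; -309/512 | -77/128; -19/32; -9/16; -1/2; 0 } — -617/1024
G(RBRBBRRBRBBR) = { -1; -3/4; -5/8; -39/64; -155/256; -309/512 | -617/1024; -77/128; -19/32; -9/16; -1/2; 0 } — -1235/2048
G(RBRBBRRBRBBRR) = { -1; -3/4; -5/8; -39/64; -155/256; -309/512 | -1235/2048; -617/1024; -77/128; -19/32; -9/16; -1/2; 0 } — -2471/4096
G(RBRBBRRBRBBRRR) = { -1; -3/4; -5/8; -39/64; -155/256; -309/512 | -2471/4096; -1235/2048; -617/1024; -77/128; -19/32; -9/16; -1/2; 0 } — -4943/8192
G(RBRBBRRBRBBRRRR) = { -1; -3/4; -5/8; -39/64; -155/256; -309/512 | -4943/8192; -2471/4096; -1235/2048; -617/1024; -77/128; -19/32; -9/16; -1/2; 0 } — -9887/16384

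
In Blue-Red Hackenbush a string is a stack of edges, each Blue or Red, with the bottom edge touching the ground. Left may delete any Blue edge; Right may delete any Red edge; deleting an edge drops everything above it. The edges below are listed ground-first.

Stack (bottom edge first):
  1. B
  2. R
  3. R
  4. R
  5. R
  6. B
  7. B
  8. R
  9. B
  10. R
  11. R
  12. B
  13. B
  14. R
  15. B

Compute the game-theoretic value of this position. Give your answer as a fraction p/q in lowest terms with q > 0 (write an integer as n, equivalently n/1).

val_1 [B]  L=[0]  R=[]  => 1
val_2 [BR]  L=[0]  R=[1]  => 1/2
val_3 [BRR]  L=[0]  R=[1/2; 1]  => 1/4
val_4 [BRRR]  L=[0]  R=[1/4; 1/2; 1]  => 1/8
val_5 [BRRRR]  L=[0]  R=[1/8; 1/4; 1/2; 1]  => 1/16
val_6 [BRRRRB]  L=[0; 1/16]  R=[1/8; 1/4; 1/2; 1]  => 3/32
val_7 [BRRRRBB]  L=[0; 1/16; 3/32]  R=[1/8; 1/4; 1/2; 1]  => 7/64
val_8 [BRRRRBBR]  L=[0; 1/16; 3/32]  R=[7/64; 1/8; 1/4; 1/2; 1]  => 13/128
val_9 [BRRRRBBRB]  L=[0; 1/16; 3/32; 13/128]  R=[7/64; 1/8; 1/4; 1/2; 1]  => 27/256
val_10 [BRRRRBBRBR]  L=[0; 1/16; 3/32; 13/128]  R=[27/256; 7/64; 1/8; 1/4; 1/2; 1]  => 53/512
val_11 [BRRRRBBRBRR]  L=[0; 1/16; 3/32; 13/128]  R=[53/512; 27/256; 7/64; 1/8; 1/4; 1/2; 1]  => 105/1024
val_12 [BRRRRBBRBRRB]  L=[0; 1/16; 3/32; 13/128; 105/1024]  R=[53/512; 27/256; 7/64; 1/8; 1/4; 1/2; 1]  => 211/2048
val_13 [BRRRRBBRBRRBB]  L=[0; 1/16; 3/32; 13/128; 105/1024; 211/2048]  R=[53/512; 27/256; 7/64; 1/8; 1/4; 1/2; 1]  => 423/4096
val_14 [BRRRRBBRBRRBBR]  L=[0; 1/16; 3/32; 13/128; 105/1024; 211/2048]  R=[423/4096; 53/512; 27/256; 7/64; 1/8; 1/4; 1/2; 1]  => 845/8192
val_15 [BRRRRBBRBRRBBRB]  L=[0; 1/16; 3/32; 13/128; 105/1024; 211/2048; 845/8192]  R=[423/4096; 53/512; 27/256; 7/64; 1/8; 1/4; 1/2; 1]  => 1691/16384

1691/16384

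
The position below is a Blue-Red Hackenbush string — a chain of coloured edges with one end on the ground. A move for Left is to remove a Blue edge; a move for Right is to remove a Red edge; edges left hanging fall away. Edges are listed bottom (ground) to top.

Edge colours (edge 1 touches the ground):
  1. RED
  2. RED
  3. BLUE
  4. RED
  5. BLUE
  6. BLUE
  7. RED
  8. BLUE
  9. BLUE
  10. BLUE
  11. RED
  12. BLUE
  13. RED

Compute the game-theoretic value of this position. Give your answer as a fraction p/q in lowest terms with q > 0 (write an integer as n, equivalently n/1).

1 of 13 · R · max L −∞ · min R 0 => -1
2 of 13 · RR · max L −∞ · min R -1 => -2
3 of 13 · RRB · max L -2 · min R -1 => -3/2
4 of 13 · RRBR · max L -2 · min R -3/2 => -7/4
5 of 13 · RRBRB · max L -7/4 · min R -3/2 => -13/8
6 of 13 · RRBRBB · max L -13/8 · min R -3/2 => -25/16
7 of 13 · RRBRBBR · max L -13/8 · min R -25/16 => -51/32
8 of 13 · RRBRBBRB · max L -51/32 · min R -25/16 => -101/64
9 of 13 · RRBRBBRBB · max L -101/64 · min R -25/16 => -201/128
10 of 13 · RRBRBBRBBB · max L -201/128 · min R -25/16 => -401/256
11 of 13 · RRBRBBRBBBR · max L -201/128 · min R -401/256 => -803/512
12 of 13 · RRBRBBRBBBRB · max L -803/512 · min R -401/256 => -1605/1024
13 of 13 · RRBRBBRBBBRBR · max L -803/512 · min R -1605/1024 => -3211/2048

-3211/2048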